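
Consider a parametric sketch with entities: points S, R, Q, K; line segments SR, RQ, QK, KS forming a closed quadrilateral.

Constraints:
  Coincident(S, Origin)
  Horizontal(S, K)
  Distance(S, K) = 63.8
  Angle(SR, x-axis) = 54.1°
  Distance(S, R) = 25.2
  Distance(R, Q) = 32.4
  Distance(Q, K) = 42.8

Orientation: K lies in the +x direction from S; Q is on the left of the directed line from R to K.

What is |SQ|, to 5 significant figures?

56.460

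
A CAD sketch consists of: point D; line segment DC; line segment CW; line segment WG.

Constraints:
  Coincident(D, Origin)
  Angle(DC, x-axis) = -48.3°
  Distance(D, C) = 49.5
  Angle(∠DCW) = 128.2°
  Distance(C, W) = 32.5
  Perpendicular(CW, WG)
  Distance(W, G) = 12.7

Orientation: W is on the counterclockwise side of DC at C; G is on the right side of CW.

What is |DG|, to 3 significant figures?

81.5

D is at the origin; DC runs at -48.3° with length 49.5, so C = 49.5·(cos -48.3°, sin -48.3°) = (32.9, -37.0). ∠DCW = 128.2°, so CW runs at -48.3° + (180° − 128.2°) = 3.50° from the x-axis; with |CW| = 32.5, W = C + 32.5·(cos 3.50°, sin 3.50°) = (65.4, -35.0). CW is perpendicular to WG; with |WG| = 12.7 on the right of CW, G = W + 12.7·(0.0610, -0.998) = (66.1, -47.7). Then |DG| = |G − D| = 81.5.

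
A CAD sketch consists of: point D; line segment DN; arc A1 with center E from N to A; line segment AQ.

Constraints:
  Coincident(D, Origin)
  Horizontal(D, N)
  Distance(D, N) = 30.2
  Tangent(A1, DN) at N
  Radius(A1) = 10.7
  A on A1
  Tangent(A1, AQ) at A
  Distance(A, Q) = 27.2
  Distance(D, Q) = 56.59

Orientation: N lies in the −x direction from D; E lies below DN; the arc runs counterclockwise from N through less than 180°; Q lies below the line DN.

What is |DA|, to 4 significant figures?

42.07

D is at the origin; D and N share the same y with |DN| = 30.2 and N on the −x side, so N = (-30.20, 0.000). The tangent condition forces EN to be normal to DN, so E = N + (0, -10.7) = (-30.20, -10.70). Since EA ⟂ AQ (tangency), |EQ| = √(10.7² + 27.2²) = 29.23 regardless of where A sits on A1. So Q lies on both circle(D, 56.59) and circle(E, 29.23); the below-DN intersection is Q = (-42.72, -37.11). A is the foot of the tangent from Q: A = (-40.88, -9.973).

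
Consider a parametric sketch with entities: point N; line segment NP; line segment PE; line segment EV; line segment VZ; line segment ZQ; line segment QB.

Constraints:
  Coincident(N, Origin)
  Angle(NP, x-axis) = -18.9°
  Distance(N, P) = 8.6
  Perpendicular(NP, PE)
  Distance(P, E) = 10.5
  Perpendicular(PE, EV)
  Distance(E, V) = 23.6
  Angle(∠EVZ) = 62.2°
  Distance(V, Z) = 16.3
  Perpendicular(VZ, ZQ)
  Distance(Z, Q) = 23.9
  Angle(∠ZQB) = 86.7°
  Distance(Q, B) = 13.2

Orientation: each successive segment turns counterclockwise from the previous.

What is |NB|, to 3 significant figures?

19.8

VZ ⟂ ZQ, so ZQ runs at 8.90°; with |ZQ| = 23.9, Q = (15.3, 2.39). ∠ZQB = 86.7° gives QB at 102° from the x-axis; with |QB| = 13.2, B = (12.6, 15.3). Then |NB| = |B − N| = 19.8.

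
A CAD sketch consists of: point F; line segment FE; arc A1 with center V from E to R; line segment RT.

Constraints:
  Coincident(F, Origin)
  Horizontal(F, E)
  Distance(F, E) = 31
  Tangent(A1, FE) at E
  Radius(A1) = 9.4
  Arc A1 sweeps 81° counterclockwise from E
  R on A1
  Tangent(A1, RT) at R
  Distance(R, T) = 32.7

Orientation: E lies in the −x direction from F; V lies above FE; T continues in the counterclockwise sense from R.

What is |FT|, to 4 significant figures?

43.52

F is at the origin; FE is horizontal with |FE| = 31.0 and E on the −x side, so E = (-31.00, 0.000). Since A1 is tangent to FE there, VE ⟂ FE, so V = E + (0, 9.4) = (-31.00, 9.400). On A1, E sits at bearing -90° from V; an 81° counterclockwise sweep puts R at bearing -9°, so R = V + 9.4·(cos -9°, sin -9°) = (-21.72, 7.930). Tangency of A1 to RT means the radius VR is perpendicular to RT, so RT runs along (−sin -9°, cos -9°); with |RT| = 32.7, T = (-16.60, 40.23). Then |FT| = |T − F| = 43.52.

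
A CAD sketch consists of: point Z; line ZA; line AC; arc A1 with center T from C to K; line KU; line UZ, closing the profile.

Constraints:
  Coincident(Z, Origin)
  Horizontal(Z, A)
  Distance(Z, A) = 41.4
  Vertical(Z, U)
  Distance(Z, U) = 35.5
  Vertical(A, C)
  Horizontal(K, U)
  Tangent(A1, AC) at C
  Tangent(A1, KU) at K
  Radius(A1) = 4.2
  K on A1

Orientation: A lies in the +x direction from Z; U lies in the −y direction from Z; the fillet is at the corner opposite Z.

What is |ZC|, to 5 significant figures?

51.900

Z is at the origin; ZA is horizontal with |ZA| = 41.4 and A on the +x side, so A = (41.400, 0.0000). Z and U share the same x with |ZU| = 35.5 and U on the −y side, so U = (0.0000, -35.500). The virtual corner opposite Z is at (41.400, -35.500). Tangency of A1 to AC means the radius TC is perpendicular to AC and the tangent condition forces TK to be normal to KU, with radius 4.2, so the center T sits 4.2 in from both sides at T = (37.200, -31.300). That places the tangent points at C = (41.400, -31.300) on AC and K = (37.200, -35.500) on KU. Then |ZC| = |C − Z| = 51.900.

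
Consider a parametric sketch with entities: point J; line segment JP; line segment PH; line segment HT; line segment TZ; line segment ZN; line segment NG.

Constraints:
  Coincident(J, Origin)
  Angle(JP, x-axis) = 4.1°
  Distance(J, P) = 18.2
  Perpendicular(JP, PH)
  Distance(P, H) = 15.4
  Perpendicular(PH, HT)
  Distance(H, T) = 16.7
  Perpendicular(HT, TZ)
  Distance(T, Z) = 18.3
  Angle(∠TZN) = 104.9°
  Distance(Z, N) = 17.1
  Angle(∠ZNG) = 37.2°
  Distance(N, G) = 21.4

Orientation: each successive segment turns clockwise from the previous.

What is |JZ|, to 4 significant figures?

3.265

PH is perpendicular to HT, so HT runs at -175.9°; with |HT| = 16.7, T = (2.597, -15.25). HT is perpendicular to TZ, so TZ runs at 94.10°; with |TZ| = 18.3, Z = (1.289, 3.000). Then |JZ| = |Z − J| = 3.265.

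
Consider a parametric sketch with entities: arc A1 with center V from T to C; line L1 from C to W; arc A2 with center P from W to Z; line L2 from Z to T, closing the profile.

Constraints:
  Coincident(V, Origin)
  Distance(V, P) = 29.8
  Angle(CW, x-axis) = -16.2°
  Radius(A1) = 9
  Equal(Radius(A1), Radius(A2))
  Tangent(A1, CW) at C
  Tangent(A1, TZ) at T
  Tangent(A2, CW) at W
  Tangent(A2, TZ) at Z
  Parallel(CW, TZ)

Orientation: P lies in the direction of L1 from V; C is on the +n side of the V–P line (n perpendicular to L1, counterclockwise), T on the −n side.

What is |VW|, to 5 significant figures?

31.129

The slot axis is L1's direction at -16.2°, so u = (cos -16.2°, sin -16.2°) = (0.96029, -0.27899) and n = (−sin -16.2°, cos -16.2°) = (0.27899, 0.96029). V is at the origin and P lies 29.8 along u from V, so P = 29.8·u = (28.617, -8.3139). Tangency of A1 to both parallel lines with radius 9.0 puts C and T at V ± 9.0·n: C = (2.5109, 8.6426), T = (-2.5109, -8.6426). Equal radii place W and Z the same way about P: W = P + 9.0·n = (31.128, 0.32871), Z = P − 9.0·n = (26.106, -16.957). Then |VW| = |W − V| = 31.129.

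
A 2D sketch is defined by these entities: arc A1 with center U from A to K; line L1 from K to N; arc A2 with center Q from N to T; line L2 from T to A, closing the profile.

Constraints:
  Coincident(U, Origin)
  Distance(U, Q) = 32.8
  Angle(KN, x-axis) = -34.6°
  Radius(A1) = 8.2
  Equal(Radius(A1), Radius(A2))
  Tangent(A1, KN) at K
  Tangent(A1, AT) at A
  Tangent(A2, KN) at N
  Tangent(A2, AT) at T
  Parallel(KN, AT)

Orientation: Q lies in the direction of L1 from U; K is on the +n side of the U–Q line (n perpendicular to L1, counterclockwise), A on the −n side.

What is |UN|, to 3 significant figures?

33.8

Tangency of A1 to both parallel lines with radius 8.2 puts K and A at U ± 8.2·n: K = (4.66, 6.75), A = (-4.66, -6.75). Equal radii place N and T the same way about Q: N = Q + 8.2·n = (31.7, -11.9), T = Q − 8.2·n = (22.3, -25.4). Then |UN| = |N − U| = 33.8.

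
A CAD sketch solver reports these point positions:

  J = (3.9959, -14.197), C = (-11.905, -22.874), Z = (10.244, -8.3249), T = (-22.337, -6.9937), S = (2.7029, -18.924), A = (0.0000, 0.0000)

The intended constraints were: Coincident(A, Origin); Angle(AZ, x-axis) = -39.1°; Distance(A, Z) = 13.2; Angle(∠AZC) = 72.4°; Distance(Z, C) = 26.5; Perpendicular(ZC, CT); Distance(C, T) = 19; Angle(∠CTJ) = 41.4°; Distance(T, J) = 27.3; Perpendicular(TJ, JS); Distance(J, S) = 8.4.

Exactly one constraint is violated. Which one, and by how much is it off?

Distance(J, S) = 8.4 — off by 3.50.

A = (0.00, 0.00) ✓; AZ at -39.10° ✓; |AZ| = 13.20 ✓; ∠AZC = 72.40° ✓; |ZC| = 26.50 ✓; ∠(ZC, CT) = 90.00° ✓; |CT| = 19.00 ✓; ∠CTJ = 41.40° ✓; |TJ| = 27.30 ✓; ∠(TJ, JS) = 90.00° ✓; |JS| = 4.901 ✗.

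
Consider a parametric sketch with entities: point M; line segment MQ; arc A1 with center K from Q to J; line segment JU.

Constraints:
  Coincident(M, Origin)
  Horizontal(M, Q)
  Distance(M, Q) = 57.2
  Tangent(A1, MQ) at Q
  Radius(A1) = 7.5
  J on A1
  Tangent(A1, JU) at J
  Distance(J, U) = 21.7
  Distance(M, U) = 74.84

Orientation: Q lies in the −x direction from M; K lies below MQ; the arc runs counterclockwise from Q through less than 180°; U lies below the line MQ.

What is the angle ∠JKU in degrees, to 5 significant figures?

70.934°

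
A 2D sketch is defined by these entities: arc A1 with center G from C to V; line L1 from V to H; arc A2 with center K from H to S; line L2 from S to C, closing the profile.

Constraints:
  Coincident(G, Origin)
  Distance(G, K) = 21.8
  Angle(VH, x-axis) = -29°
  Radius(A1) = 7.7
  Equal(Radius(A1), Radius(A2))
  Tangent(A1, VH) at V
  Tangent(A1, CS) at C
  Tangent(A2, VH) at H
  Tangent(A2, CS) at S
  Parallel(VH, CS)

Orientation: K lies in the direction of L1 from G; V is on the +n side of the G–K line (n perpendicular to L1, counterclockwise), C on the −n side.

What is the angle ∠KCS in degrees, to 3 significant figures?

19.5°

Tangency of A1 to both parallel lines with radius 7.7 puts V and C at G ± 7.7·n: V = (3.73, 6.73), C = (-3.73, -6.73). Equal radii place H and S the same way about K: H = K + 7.7·n = (22.8, -3.83), S = K − 7.7·n = (15.3, -17.3). Then cos ∠KCS = CK·CS / (|CK||CS|), giving 19.5°.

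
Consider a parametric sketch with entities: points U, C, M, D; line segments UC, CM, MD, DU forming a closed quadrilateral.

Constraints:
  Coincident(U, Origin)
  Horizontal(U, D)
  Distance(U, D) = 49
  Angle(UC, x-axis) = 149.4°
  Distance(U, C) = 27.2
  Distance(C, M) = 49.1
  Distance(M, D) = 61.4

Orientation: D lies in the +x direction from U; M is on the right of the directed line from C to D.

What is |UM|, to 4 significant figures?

31.44

Checks: |CM| = 49.10 ✓; |MD| = 61.40 ✓.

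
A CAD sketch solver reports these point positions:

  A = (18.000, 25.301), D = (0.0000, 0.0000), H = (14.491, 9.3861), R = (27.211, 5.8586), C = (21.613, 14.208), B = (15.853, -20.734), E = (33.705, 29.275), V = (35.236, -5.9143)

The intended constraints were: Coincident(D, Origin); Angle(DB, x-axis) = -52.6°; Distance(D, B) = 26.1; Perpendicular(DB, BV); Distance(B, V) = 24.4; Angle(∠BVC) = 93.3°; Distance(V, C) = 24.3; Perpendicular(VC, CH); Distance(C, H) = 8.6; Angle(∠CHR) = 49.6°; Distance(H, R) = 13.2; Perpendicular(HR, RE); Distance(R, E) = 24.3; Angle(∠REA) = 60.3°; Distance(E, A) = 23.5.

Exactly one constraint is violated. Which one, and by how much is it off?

Distance(E, A) = 23.5 — off by 7.30.

D = (0.00, 0.00) ✓; DB at -52.60° ✓; |DB| = 26.10 ✓; ∠(DB, BV) = 90.00° ✓; |BV| = 24.40 ✓; ∠BVC = 93.30° ✓; |VC| = 24.30 ✓; ∠(VC, CH) = 90.00° ✓; |CH| = 8.601 ✓; ∠CHR = 49.60° ✓; |HR| = 13.20 ✓; ∠(HR, RE) = 90.00° ✓; |RE| = 24.30 ✓; ∠REA = 60.30° ✓; |EA| = 16.20 ✗.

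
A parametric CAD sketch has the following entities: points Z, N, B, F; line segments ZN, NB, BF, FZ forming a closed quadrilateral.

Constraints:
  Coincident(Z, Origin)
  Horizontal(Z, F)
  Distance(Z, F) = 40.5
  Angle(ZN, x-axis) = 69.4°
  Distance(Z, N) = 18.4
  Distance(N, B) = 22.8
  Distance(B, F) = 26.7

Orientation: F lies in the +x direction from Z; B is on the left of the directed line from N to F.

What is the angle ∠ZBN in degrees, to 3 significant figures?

23.3°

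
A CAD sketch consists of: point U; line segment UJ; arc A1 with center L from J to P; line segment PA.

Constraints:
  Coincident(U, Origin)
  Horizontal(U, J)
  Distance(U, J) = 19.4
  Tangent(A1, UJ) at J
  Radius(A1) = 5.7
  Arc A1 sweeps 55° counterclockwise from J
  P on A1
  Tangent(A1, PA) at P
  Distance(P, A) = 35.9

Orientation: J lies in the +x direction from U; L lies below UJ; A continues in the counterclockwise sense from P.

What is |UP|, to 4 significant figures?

14.93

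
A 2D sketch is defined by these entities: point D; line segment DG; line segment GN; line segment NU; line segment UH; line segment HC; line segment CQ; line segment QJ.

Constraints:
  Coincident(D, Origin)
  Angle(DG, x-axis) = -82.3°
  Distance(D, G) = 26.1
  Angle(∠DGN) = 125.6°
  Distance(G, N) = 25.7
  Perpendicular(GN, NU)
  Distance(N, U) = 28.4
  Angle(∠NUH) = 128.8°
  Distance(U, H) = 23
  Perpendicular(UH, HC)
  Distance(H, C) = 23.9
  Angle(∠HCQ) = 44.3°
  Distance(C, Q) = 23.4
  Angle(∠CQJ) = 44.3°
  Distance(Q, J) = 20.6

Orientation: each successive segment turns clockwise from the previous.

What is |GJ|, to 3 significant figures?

39.5

D is at the origin; DG runs at -82.3° with length 26.1, so G = (3.50, -25.9). ∠DGN = 125.6° gives GN at -137° from the x-axis; with |GN| = 25.7, N = (-15.2, -43.5). The perpendicularity gives NU at right angles to GN, so NU runs at 133°; with |NU| = 28.4, U = (-34.7, -22.8). ∠NUH = 128.8° gives UH at 82.1° from the x-axis; with |UH| = 23.0, H = (-31.5, -0.0397). The perpendicularity gives HC at right angles to UH, so HC runs at -7.90°; with |HC| = 23.9, C = (-7.85, -3.32). ∠HCQ = 44.3° gives CQ at -144° from the x-axis; with |CQ| = 23.4, Q = (-26.7, -17.2). ∠CQJ = 44.3° gives QJ at 80.7° from the x-axis; with |QJ| = 20.6, J = (-23.4, 3.12). Then |GJ| = |J − G| = 39.5.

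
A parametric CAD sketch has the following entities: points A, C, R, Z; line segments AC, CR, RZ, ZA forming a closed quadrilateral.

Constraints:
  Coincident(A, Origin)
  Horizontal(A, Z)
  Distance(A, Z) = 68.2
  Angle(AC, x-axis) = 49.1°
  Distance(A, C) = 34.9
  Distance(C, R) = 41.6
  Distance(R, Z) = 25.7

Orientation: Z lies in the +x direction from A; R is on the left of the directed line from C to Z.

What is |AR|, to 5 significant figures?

69.273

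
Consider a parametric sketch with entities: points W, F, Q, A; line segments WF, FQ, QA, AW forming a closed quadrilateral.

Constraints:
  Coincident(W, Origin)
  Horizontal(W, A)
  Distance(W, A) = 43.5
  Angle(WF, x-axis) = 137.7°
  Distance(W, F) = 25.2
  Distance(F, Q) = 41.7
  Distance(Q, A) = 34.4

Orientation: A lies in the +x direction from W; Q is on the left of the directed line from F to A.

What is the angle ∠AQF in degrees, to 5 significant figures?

115.31°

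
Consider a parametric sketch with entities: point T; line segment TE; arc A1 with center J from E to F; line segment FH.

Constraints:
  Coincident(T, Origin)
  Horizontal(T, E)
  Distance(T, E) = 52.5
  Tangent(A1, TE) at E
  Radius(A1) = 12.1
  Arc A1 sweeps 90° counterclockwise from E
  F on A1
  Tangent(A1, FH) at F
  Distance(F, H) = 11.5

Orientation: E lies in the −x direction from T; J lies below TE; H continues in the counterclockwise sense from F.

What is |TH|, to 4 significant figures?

68.78

T is at the origin; TE is horizontal with |TE| = 52.5 and E on the −x side, so E = (-52.50, 0.000). Since A1 is tangent to TE there, JE ⟂ TE, so J = E + (0, -12.1) = (-52.50, -12.10). On A1, E sits at bearing 90° from J; a 90° counterclockwise sweep puts F at bearing 180°, so F = J + 12.1·(cos 180°, sin 180°) = (-64.60, -12.10). A1 meets FH tangentially, so JF is at right angles to FH, so FH runs along (−sin 180°, cos 180°); with |FH| = 11.5, H = (-64.60, -23.60). Then |TH| = |H − T| = 68.78.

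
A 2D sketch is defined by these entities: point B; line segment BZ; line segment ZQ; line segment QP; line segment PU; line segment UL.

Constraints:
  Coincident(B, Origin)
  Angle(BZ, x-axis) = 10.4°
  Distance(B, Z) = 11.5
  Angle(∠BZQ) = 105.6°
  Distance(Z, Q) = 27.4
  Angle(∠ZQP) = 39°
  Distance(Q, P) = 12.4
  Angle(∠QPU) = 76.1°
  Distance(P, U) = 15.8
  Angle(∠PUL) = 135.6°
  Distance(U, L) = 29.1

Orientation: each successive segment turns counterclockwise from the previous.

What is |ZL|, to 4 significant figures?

39.77

B is at the origin; BZ runs at 10.4° with length 11.5, so Z = (11.31, 2.076). ∠BZQ = 105.6° gives ZQ at 84.80° from the x-axis; with |ZQ| = 27.4, Q = (13.79, 29.36). ∠ZQP = 39.0° gives QP at -134.2° from the x-axis; with |QP| = 12.4, P = (5.150, 20.47). ∠QPU = 76.1° gives PU at -30.30° from the x-axis; with |PU| = 15.8, U = (18.79, 12.50). ∠PUL = 135.6° gives UL at 14.10° from the x-axis; with |UL| = 29.1, L = (47.01, 19.59). Then |ZL| = |L − Z| = 39.77.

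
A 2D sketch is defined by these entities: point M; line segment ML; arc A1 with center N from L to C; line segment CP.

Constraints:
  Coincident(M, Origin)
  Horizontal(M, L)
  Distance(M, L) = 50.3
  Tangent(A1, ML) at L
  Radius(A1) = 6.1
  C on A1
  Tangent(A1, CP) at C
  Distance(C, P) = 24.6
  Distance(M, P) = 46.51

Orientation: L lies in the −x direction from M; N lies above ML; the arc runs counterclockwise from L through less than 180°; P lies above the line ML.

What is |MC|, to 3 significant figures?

44.7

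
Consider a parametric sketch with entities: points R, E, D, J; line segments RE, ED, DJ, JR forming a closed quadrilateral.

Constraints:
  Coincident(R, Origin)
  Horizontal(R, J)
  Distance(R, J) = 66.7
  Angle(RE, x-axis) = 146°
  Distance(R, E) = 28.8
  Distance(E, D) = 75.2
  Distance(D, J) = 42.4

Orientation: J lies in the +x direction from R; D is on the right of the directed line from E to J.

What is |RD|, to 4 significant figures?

46.47

Checks: |RJ| = 66.70 ✓; |RE| = 28.80 ✓; |ED| = 75.20 ✓; |DJ| = 42.40 ✓.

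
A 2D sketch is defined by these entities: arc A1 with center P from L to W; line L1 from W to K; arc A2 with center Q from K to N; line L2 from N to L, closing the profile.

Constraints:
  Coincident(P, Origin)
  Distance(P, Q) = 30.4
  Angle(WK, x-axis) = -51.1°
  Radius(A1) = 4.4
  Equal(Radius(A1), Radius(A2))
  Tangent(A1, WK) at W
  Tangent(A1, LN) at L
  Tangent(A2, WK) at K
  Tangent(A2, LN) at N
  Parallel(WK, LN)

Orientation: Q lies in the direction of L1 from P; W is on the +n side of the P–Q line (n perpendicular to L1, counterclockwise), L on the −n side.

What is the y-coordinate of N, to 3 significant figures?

-26.4

The slot axis is L1's direction at -51.1°, so u = (cos -51.1°, sin -51.1°) = (0.628, -0.778) and n = (−sin -51.1°, cos -51.1°) = (0.778, 0.628). P is at the origin and Q lies 30.4 along u from P, so Q = 30.4·u = (19.1, -23.7). Tangency of A1 to both parallel lines with radius 4.4 puts W and L at P ± 4.4·n: W = (3.42, 2.76), L = (-3.42, -2.76). Equal radii place K and N the same way about Q: K = Q + 4.4·n = (22.5, -20.9), N = Q − 4.4·n = (15.7, -26.4). So N.y = -26.4.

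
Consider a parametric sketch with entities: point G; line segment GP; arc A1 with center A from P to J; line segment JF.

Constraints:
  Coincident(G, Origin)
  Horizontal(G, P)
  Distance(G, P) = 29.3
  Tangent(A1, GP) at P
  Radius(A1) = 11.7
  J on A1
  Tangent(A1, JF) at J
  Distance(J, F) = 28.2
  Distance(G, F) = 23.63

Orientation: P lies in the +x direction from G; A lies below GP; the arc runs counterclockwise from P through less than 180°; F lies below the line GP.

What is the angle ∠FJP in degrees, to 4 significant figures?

157.3°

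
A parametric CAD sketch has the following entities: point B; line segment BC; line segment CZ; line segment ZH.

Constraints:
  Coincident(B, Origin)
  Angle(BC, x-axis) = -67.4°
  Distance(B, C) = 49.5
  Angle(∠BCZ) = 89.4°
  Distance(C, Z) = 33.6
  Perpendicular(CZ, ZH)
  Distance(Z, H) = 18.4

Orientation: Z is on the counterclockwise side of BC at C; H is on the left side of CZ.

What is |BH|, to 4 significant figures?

45.40

B is at the origin; BC runs at -67.4° with length 49.5, so C = 49.5·(cos -67.4°, sin -67.4°) = (19.02, -45.70). ∠BCZ = 89.4°, so CZ runs at -67.4° + (180° − 89.4°) = 23.20° from the x-axis; with |CZ| = 33.6, Z = C + 33.6·(cos 23.20°, sin 23.20°) = (49.91, -32.46). CZ is perpendicular to ZH; with |ZH| = 18.4 on the left of CZ, H = Z + 18.4·(-0.3939, 0.9191) = (42.66, -15.55). Then |BH| = |H − B| = 45.40.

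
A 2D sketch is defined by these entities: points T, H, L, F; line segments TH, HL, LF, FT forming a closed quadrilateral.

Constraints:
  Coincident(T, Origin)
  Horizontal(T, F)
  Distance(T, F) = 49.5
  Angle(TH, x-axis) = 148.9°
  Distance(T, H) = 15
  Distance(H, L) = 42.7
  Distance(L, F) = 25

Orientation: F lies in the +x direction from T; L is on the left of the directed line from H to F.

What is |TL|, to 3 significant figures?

32.8

Checks: |HL| = 42.70 ✓; |LF| = 25.00 ✓.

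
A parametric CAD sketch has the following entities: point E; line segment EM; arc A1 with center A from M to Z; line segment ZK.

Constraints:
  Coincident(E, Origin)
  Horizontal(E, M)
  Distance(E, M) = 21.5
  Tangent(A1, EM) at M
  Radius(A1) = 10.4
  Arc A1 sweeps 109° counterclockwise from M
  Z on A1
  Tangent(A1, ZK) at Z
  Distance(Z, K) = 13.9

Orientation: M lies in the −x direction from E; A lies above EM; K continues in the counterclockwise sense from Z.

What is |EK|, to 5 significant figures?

31.422

E is at the origin; E and M share the same y with |EM| = 21.5 and M on the −x side, so M = (-21.500, 0.0000). Tangency of A1 to EM means the radius AM is perpendicular to EM, so A = M + (0, 10.4) = (-21.500, 10.400). On A1, M sits at bearing -90° from A; a 109° counterclockwise sweep puts Z at bearing 19°, so Z = A + 10.4·(cos 19°, sin 19°) = (-11.667, 13.786). A1 meets ZK tangentially, so AZ is at right angles to ZK, so ZK runs along (−sin 19°, cos 19°); with |ZK| = 13.9, K = (-16.192, 26.929). Then |EK| = |K − E| = 31.422.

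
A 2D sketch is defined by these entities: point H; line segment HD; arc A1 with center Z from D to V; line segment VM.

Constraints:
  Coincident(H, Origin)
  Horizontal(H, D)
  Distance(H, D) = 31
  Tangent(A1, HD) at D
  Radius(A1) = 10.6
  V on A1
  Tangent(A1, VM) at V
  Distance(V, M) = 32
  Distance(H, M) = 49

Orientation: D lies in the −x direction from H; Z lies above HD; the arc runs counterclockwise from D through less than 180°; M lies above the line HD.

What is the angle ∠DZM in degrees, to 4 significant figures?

166.1°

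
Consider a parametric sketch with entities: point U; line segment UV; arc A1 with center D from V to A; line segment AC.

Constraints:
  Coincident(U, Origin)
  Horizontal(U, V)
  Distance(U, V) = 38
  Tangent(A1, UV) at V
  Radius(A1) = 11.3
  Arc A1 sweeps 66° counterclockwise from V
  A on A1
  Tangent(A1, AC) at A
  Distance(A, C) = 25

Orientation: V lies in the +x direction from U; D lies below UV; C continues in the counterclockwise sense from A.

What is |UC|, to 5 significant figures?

34.341

U is at the origin; U and V share the same y with |UV| = 38.0 and V on the +x side, so V = (38.000, 0.0000). Tangency of A1 to UV means the radius DV is perpendicular to UV, so D = V + (0, -11.3) = (38.000, -11.300). On A1, V sits at bearing 90° from D; a 66° counterclockwise sweep puts A at bearing 156°, so A = D + 11.3·(cos 156°, sin 156°) = (27.677, -6.7039). Tangency of A1 to AC means the radius DA is perpendicular to AC, so AC runs along (−sin 156°, cos 156°); with |AC| = 25.0, C = (17.509, -29.543). Then |UC| = |C − U| = 34.341.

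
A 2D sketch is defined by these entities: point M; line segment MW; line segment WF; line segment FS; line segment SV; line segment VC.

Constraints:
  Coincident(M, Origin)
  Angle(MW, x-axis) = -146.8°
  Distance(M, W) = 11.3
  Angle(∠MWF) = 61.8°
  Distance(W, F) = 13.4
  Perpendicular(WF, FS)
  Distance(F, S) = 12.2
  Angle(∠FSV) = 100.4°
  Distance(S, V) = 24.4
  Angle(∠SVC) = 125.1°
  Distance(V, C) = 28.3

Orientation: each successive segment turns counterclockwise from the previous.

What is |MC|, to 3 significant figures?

38.5

M is at the origin; MW runs at -146.8° with length 11.3, so W = (-9.46, -6.19). ∠MWF = 61.8° gives WF at -28.6° from the x-axis; with |WF| = 13.4, F = (2.31, -12.6). The perpendicularity gives FS at right angles to WF, so FS runs at 61.4°; with |FS| = 12.2, S = (8.15, -1.89). ∠FSV = 100.4° gives SV at 141° from the x-axis; with |SV| = 24.4, V = (-10.8, 13.5). ∠SVC = 125.1° gives VC at -164° from the x-axis; with |VC| = 28.3, C = (-38.0, 5.71). Then |MC| = |C − M| = 38.5.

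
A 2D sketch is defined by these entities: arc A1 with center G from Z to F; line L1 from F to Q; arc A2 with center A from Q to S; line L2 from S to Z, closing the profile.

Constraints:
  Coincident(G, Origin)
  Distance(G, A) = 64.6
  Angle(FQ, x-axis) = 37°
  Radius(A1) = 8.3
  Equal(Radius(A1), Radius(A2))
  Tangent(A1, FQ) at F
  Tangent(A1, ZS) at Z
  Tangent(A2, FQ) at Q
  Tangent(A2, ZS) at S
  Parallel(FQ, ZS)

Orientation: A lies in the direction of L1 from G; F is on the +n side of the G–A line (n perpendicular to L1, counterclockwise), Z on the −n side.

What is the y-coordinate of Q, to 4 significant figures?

45.51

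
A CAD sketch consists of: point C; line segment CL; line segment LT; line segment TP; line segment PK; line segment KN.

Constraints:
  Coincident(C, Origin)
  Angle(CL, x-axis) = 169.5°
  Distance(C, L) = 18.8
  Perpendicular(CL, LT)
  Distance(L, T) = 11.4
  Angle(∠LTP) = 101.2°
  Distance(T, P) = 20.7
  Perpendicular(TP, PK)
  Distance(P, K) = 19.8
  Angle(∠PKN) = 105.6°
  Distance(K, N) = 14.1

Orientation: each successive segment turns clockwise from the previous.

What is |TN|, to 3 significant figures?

24.6

TP is perpendicular to PK, so PK runs at -89.3°; with |PK| = 19.8, K = (4.53, -4.91). ∠PKN = 105.6° gives KN at -164° from the x-axis; with |KN| = 14.1, N = (-9.00, -8.87). Then |TN| = |N − T| = 24.6.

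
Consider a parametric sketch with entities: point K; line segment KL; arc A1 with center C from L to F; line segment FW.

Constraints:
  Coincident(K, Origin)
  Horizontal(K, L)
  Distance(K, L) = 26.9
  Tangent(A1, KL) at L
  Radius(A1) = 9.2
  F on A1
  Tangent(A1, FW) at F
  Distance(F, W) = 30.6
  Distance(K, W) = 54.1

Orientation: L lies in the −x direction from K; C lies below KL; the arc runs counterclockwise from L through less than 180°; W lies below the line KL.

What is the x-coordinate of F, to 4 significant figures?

-36.10

Checks: |CF| = 9.200 ✓; ∠(CF, FW) = 90.00° ✓; |FW| = 30.60 ✓; |KW| = 54.10 ✓.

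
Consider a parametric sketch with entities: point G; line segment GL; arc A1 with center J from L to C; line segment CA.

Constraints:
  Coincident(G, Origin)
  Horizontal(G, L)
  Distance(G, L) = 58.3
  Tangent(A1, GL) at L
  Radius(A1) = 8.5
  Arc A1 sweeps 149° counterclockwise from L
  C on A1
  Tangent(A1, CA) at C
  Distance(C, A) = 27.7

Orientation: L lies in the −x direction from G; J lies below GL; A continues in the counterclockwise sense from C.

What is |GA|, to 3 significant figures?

49.2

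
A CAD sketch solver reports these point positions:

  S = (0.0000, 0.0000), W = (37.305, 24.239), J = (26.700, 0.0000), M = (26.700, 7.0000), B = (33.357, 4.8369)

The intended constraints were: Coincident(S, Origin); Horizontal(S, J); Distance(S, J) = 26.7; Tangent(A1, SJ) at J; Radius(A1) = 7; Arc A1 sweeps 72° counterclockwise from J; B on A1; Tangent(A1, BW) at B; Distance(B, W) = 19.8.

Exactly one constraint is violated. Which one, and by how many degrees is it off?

Tangent(A1, BW) at B — off by 6.50°.

S = (0.00, 0.00) ✓; S.y = 0.00, J.y = 0.00 ✓; |SJ| = 26.70 ✓; ∠(MJ, JS) = 90.00° ✓; |MJ| = 7.000 ✓; bearing(M→B) − bearing(M→J) = 72.00° ✓; |MB| = 7.000 ✓; ∠(MB, BW) = 83.50° ✗; |BW| = 19.80 ✓.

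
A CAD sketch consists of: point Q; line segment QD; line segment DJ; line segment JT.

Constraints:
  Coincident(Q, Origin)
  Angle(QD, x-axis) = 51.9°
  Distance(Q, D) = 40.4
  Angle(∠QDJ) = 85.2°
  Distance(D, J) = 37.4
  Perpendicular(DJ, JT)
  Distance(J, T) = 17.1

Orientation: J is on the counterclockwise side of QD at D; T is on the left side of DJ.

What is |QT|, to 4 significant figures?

41.15

∠QDJ = 85.2°, so DJ runs at 51.9° + (180° − 85.2°) = 146.7° from the x-axis; with |DJ| = 37.4, J = D + 37.4·(cos 146.7°, sin 146.7°) = (-6.331, 52.33). The perpendicularity gives JT at right angles to DJ; with |JT| = 17.1 on the left of DJ, T = J + 17.1·(-0.5490, -0.8358) = (-15.72, 38.03). Then |QT| = |T − Q| = 41.15.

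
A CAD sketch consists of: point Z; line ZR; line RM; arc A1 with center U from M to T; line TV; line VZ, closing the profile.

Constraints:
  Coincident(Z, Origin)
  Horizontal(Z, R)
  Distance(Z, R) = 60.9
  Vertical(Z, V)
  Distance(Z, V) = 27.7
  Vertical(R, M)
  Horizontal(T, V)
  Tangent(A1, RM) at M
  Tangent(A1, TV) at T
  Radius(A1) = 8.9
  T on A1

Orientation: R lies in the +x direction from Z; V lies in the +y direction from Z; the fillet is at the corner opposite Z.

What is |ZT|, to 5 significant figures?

58.918

The virtual corner opposite Z is at (60.900, 27.700). The tangent condition forces UM to be normal to RM and tangency of A1 to TV means the radius UT is perpendicular to TV, with radius 8.9, so the center U sits 8.9 in from both sides at U = (52.000, 18.800). That places the tangent points at M = (60.900, 18.800) on RM and T = (52.000, 27.700) on TV. Then |ZT| = |T − Z| = 58.918.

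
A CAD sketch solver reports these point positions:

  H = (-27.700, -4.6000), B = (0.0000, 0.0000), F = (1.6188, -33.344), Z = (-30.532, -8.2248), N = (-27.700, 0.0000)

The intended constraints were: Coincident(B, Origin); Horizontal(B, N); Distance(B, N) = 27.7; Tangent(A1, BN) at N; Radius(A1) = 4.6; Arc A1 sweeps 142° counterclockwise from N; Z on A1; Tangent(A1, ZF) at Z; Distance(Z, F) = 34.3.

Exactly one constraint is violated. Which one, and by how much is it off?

Distance(Z, F) = 34.3 — off by 6.50.

B = (0.00, 0.00) ✓; B.y = 0.00, N.y = 0.00 ✓; |BN| = 27.70 ✓; ∠(HN, NB) = 90.00° ✓; |HN| = 4.600 ✓; bearing(H→Z) − bearing(H→N) = 142.0° ✓; |HZ| = 4.600 ✓; ∠(HZ, ZF) = 90.00° ✓; |ZF| = 40.80 ✗.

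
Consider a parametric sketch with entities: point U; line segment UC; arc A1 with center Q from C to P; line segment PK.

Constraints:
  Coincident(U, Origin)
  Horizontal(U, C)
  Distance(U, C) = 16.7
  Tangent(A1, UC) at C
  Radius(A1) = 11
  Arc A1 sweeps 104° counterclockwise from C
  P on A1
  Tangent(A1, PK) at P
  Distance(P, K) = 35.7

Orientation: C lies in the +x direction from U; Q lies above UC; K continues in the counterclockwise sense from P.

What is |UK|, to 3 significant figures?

51.8

On A1, C sits at bearing -90° from Q; a 104° counterclockwise sweep puts P at bearing 14°, so P = Q + 11.0·(cos 14°, sin 14°) = (27.4, 13.7). The tangent condition forces QP to be normal to PK, so PK runs along (−sin 14°, cos 14°); with |PK| = 35.7, K = (18.7, 48.3). Then |UK| = |K − U| = 51.8.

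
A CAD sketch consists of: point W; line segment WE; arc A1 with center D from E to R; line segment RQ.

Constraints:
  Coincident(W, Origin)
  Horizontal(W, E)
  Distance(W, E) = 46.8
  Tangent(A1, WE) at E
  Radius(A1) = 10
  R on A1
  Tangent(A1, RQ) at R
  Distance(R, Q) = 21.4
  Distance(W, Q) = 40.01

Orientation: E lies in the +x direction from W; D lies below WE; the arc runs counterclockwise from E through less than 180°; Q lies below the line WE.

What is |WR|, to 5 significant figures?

37.993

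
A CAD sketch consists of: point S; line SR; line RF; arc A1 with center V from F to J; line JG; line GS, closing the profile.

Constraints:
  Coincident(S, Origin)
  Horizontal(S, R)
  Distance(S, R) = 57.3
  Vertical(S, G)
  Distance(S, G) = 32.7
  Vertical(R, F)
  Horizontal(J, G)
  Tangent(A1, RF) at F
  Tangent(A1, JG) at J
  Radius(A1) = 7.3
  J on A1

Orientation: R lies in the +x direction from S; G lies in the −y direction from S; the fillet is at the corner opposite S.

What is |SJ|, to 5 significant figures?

59.744

S is at the origin; SR is horizontal with |SR| = 57.3 and R on the +x side, so R = (57.300, 0.0000). S and G share the same x with |SG| = 32.7 and G on the −y side, so G = (0.0000, -32.700). The virtual corner opposite S is at (57.300, -32.700). A1 meets RF tangentially, so VF is at right angles to RF and A1 meets JG tangentially, so VJ is at right angles to JG, with radius 7.3, so the center V sits 7.3 in from both sides at V = (50.000, -25.400). That places the tangent points at F = (57.300, -25.400) on RF and J = (50.000, -32.700) on JG. Then |SJ| = |J − S| = 59.744.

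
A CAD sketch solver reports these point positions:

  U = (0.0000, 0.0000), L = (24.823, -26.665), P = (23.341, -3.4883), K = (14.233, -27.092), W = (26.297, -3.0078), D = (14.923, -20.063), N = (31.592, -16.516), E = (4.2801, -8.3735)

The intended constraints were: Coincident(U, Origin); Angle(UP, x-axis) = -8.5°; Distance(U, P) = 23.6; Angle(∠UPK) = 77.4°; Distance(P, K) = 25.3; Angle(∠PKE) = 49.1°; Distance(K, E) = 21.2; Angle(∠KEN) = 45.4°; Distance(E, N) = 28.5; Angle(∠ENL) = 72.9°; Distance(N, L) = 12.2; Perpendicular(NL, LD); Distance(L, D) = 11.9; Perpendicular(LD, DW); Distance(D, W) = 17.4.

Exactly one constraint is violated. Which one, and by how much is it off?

Distance(D, W) = 17.4 — off by 3.10.

U = (0.00, 0.00) ✓; UP at -8.500° ✓; |UP| = 23.60 ✓; ∠UPK = 77.40° ✓; |PK| = 25.30 ✓; ∠PKE = 49.10° ✓; |KE| = 21.20 ✓; ∠KEN = 45.40° ✓; |EN| = 28.50 ✓; ∠ENL = 72.90° ✓; |NL| = 12.20 ✓; ∠(NL, LD) = 90.00° ✓; |LD| = 11.90 ✓; ∠(LD, DW) = 90.00° ✓; |DW| = 20.50 ✗.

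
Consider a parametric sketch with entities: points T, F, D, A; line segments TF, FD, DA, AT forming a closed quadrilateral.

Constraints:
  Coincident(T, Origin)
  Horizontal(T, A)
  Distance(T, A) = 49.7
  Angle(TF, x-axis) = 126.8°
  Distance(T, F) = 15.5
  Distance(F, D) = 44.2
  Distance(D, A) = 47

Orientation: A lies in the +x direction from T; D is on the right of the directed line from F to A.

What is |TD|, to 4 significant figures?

29.01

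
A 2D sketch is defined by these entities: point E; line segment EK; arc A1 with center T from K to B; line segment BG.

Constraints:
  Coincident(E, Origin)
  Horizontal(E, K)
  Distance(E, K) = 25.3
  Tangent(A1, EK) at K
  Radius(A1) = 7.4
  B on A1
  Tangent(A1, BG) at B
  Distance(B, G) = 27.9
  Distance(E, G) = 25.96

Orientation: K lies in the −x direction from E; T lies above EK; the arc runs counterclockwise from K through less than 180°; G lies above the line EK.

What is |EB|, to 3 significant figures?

19.5

Checks: |TB| = 7.400 ✓; ∠(TB, BG) = 90.00° ✓; |BG| = 27.90 ✓; |EG| = 25.96 ✓.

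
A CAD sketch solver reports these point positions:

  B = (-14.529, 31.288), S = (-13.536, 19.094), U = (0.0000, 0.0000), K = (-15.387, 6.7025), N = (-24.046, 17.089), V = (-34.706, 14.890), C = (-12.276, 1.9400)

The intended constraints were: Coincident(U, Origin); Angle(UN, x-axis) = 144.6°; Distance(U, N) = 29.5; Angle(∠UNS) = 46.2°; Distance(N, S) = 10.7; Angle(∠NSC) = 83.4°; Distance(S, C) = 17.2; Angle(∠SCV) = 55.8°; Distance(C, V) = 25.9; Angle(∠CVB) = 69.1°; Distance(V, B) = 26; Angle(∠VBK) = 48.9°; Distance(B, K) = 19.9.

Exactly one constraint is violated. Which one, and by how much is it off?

Distance(B, K) = 19.9 — off by 4.70.

U = (0.00, 0.00) ✓; UN at 144.6° ✓; |UN| = 29.50 ✓; ∠UNS = 46.20° ✓; |NS| = 10.70 ✓; ∠NSC = 83.40° ✓; |SC| = 17.20 ✓; ∠SCV = 55.80° ✓; |CV| = 25.90 ✓; ∠CVB = 69.10° ✓; |VB| = 26.00 ✓; ∠VBK = 48.90° ✓; |BK| = 24.60 ✗.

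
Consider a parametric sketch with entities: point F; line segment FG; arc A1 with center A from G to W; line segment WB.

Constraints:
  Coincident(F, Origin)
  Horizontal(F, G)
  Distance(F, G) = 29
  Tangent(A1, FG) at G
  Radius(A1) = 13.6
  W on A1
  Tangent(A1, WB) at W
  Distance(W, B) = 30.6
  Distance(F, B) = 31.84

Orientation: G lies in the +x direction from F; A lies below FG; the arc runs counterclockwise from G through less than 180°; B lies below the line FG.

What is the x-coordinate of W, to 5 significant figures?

17.602

Checks: |AW| = 13.60 ✓; ∠(AW, WB) = 90.00° ✓; |WB| = 30.60 ✓; |FB| = 31.84 ✓.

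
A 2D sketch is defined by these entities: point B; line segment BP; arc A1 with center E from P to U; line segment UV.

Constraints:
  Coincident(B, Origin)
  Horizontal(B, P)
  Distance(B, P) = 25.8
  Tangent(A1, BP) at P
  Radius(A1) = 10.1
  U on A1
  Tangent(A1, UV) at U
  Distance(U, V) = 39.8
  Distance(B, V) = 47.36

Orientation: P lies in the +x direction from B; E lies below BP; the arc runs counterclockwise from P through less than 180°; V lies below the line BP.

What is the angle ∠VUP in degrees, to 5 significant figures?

141.23°

B is at the origin; BP is horizontal with |BP| = 25.8 and P on the +x side, so P = (25.800, 0.0000). Tangency of A1 to BP means the radius EP is perpendicular to BP, so E = P + (0, -10.1) = (25.800, -10.100). Since EU ⟂ UV (tangency), |EV| = √(10.1² + 39.8²) = 41.062 regardless of where U sits on A1. So V lies on both circle(B, 47.36) and circle(E, 41.062); the below-BP intersection is V = (7.3547, -46.785). U is the foot of the tangent from V: U = (15.938, -7.9219).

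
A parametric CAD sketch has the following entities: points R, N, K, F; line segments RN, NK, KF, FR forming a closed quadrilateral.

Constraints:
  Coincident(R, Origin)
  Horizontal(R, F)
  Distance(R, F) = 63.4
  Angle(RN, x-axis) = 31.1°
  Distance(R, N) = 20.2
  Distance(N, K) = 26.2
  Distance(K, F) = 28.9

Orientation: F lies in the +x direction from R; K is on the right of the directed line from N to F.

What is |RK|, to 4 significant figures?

36.63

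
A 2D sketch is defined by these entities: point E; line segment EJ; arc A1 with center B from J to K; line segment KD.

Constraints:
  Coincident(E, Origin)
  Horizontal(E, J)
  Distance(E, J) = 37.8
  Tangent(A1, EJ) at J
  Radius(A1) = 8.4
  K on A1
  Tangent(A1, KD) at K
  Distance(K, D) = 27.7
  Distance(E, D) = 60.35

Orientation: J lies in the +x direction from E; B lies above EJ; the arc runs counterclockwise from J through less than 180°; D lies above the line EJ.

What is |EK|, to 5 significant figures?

46.755

E is at the origin; EJ is horizontal with |EJ| = 37.8 and J on the +x side, so J = (37.800, 0.0000). Since A1 is tangent to EJ there, BJ ⟂ EJ, so B = J + (0, 8.4) = (37.800, 8.4000). Since BK ⟂ KD (tangency), |BD| = √(8.4² + 27.7²) = 28.946 regardless of where K sits on A1. So D lies on both circle(E, 60.35) and circle(B, 28.946); the above-EJ intersection is D = (49.142, 35.031). K is the foot of the tangent from D: K = (46.151, 7.4929).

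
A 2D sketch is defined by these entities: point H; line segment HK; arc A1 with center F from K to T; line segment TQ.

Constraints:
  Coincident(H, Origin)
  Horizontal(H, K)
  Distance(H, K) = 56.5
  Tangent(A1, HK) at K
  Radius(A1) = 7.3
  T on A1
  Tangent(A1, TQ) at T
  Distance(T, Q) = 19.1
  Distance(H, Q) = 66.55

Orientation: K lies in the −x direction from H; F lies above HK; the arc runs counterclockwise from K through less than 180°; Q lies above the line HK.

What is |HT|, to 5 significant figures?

51.600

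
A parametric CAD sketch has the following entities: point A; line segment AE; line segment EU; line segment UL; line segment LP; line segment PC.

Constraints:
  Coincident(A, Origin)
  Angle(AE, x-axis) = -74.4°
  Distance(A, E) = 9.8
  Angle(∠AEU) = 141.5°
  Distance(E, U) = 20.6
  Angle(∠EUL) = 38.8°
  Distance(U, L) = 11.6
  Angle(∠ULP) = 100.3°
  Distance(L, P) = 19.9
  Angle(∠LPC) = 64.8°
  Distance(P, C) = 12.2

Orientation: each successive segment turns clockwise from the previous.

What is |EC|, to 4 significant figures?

13.17

A is at the origin; AE runs at -74.4° with length 9.8, so E = (2.635, -9.439). ∠AEU = 141.5° gives EU at -112.9° from the x-axis; with |EU| = 20.6, U = (-5.381, -28.42). ∠EUL = 38.8° gives UL at 105.9° from the x-axis; with |UL| = 11.6, L = (-8.558, -17.26). ∠ULP = 100.3° gives LP at 26.20° from the x-axis; with |LP| = 19.9, P = (9.297, -8.473). ∠LPC = 64.8° gives PC at -89.00° from the x-axis; with |PC| = 12.2, C = (9.510, -20.67). Then |EC| = |C − E| = 13.17.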